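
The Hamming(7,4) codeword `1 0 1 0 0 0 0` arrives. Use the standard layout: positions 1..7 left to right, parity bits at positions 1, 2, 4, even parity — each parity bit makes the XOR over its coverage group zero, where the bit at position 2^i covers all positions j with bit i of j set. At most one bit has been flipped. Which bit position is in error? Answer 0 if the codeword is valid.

2

s1: b1⊕b3⊕b5⊕b7 = 1⊕1⊕0⊕0 = 0
s2: b2⊕b3⊕b6⊕b7 = 0⊕1⊕0⊕0 = 1
s4: b4⊕b5⊕b6⊕b7 = 0⊕0⊕0⊕0 = 0
Syndrome (s4...s1) = 010 → position 2.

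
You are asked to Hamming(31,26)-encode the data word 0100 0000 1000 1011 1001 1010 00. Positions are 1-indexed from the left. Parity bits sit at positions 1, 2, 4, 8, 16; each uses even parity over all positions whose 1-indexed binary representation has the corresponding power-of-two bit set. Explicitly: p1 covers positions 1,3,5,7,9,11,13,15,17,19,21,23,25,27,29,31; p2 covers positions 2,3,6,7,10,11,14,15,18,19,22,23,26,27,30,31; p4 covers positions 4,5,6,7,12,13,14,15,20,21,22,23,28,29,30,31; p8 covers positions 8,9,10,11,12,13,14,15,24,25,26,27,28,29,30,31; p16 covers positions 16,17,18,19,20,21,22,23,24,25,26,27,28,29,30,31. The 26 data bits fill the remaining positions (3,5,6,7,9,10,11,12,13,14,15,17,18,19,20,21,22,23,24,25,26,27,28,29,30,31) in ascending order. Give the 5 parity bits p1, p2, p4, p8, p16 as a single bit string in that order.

01001

Place data bits at non-power-of-two positions: b3=0, b5=1, b6=0, b7=0, b9=0, b10=0, b11=0, b12=0, b13=1, b14=0, b15=0, b17=0, b18=1, b19=0, b20=1, b21=1, b22=1, b23=0, b24=0, b25=1, b26=1, b27=0, b28=1, b29=0, b30=0, b31=0.
p1 = XOR of data positions {3,5,7,9,11,13,15,17,19,21,23,25,27,29,31} = 0⊕1⊕0⊕0⊕0⊕1⊕0⊕0⊕0⊕1⊕0⊕1⊕0⊕0⊕0 = 0
p2 = XOR of data positions {3,6,7,10,11,14,15,18,19,22,23,26,27,30,31} = 0⊕0⊕0⊕0⊕0⊕0⊕0⊕1⊕0⊕1⊕0⊕1⊕0⊕0⊕0 = 1
p4 = XOR of data positions {5,6,7,12,13,14,15,20,21,22,23,28,29,30,31} = 1⊕0⊕0⊕0⊕1⊕0⊕0⊕1⊕1⊕1⊕0⊕1⊕0⊕0⊕0 = 0
p8 = XOR of data positions {9,10,11,12,13,14,15,24,25,26,27,28,29,30,31} = 0⊕0⊕0⊕0⊕1⊕0⊕0⊕0⊕1⊕1⊕0⊕1⊕0⊕0⊕0 = 0
p16 = XOR of data positions {17,18,19,20,21,22,23,24,25,26,27,28,29,30,31} = 0⊕1⊕0⊕1⊕1⊕1⊕0⊕0⊕1⊕1⊕0⊕1⊕0⊕0⊕0 = 1
Parity bits p1,p2,p4,p8,p16 = 01001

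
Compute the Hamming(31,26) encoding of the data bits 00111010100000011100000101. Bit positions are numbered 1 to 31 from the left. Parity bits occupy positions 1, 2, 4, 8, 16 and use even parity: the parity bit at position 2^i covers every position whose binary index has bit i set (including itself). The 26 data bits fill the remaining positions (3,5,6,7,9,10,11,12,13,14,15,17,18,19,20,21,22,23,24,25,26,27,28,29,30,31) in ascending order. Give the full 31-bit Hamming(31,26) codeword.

Place data bits at non-power-of-two positions: b3=0, b5=0, b6=1, b7=1, b9=1, b10=0, b11=1, b12=0, b13=1, b14=0, b15=0, b17=0, b18=0, b19=0, b20=0, b21=1, b22=1, b23=1, b24=0, b25=0, b26=0, b27=0, b28=0, b29=1, b30=0, b31=1.
p1 = XOR of data positions {3,5,7,9,11,13,15,17,19,21,23,25,27,29,31} = 0⊕0⊕1⊕1⊕1⊕1⊕0⊕0⊕0⊕1⊕1⊕0⊕0⊕1⊕1 = 0
p2 = XOR of data positions {3,6,7,10,11,14,15,18,19,22,23,26,27,30,31} = 0⊕1⊕1⊕0⊕1⊕0⊕0⊕0⊕0⊕1⊕1⊕0⊕0⊕0⊕1 = 0
p4 = XOR of data positions {5,6,7,12,13,14,15,20,21,22,23,28,29,30,31} = 0⊕1⊕1⊕0⊕1⊕0⊕0⊕0⊕1⊕1⊕1⊕0⊕1⊕0⊕1 = 0
p8 = XOR of data positions {9,10,11,12,13,14,15,24,25,26,27,28,29,30,31} = 1⊕0⊕1⊕0⊕1⊕0⊕0⊕0⊕0⊕0⊕0⊕0⊕1⊕0⊕1 = 1
p16 = XOR of data positions {17,18,19,20,21,22,23,24,25,26,27,28,29,30,31} = 0⊕0⊕0⊕0⊕1⊕1⊕1⊕0⊕0⊕0⊕0⊕0⊕1⊕0⊕1 = 1
Codeword b1..b31 = 0000011110101001000011100000101

0000011110101001000011100000101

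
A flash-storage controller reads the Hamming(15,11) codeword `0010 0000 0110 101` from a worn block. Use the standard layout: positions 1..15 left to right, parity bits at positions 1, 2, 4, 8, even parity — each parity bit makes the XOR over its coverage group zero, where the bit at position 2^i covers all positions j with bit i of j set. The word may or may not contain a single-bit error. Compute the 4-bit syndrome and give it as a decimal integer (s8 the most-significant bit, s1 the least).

s1: b1⊕b3⊕b5⊕b7⊕b9⊕b11⊕b13⊕b15 = 0⊕1⊕0⊕0⊕0⊕1⊕1⊕1 = 0
s2: b2⊕b3⊕b6⊕b7⊕b10⊕b11⊕b14⊕b15 = 0⊕1⊕0⊕0⊕1⊕1⊕0⊕1 = 0
s4: b4⊕b5⊕b6⊕b7⊕b12⊕b13⊕b14⊕b15 = 0⊕0⊕0⊕0⊕0⊕1⊕0⊕1 = 0
s8: b8⊕b9⊕b10⊕b11⊕b12⊕b13⊕b14⊕b15 = 0⊕0⊕1⊕1⊕0⊕1⊕0⊕1 = 0
Syndrome (s8...s1) = 0000 → position 0 (no error).

0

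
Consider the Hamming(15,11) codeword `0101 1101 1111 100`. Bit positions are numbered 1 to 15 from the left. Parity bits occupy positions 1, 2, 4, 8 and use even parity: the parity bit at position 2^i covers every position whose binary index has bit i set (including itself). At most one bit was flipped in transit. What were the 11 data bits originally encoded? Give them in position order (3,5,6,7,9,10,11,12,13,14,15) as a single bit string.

01101111100

s1: b1⊕b3⊕b5⊕b7⊕b9⊕b11⊕b13⊕b15 = 0⊕0⊕1⊕0⊕1⊕1⊕1⊕0 = 0
s2: b2⊕b3⊕b6⊕b7⊕b10⊕b11⊕b14⊕b15 = 1⊕0⊕1⊕0⊕1⊕1⊕0⊕0 = 0
s4: b4⊕b5⊕b6⊕b7⊕b12⊕b13⊕b14⊕b15 = 1⊕1⊕1⊕0⊕1⊕1⊕0⊕0 = 1
s8: b8⊕b9⊕b10⊕b11⊕b12⊕b13⊕b14⊕b15 = 1⊕1⊕1⊕1⊕1⊕1⊕0⊕0 = 0
Syndrome (s8...s1) = 0100 → position 4.
Flip bit 4: corrected codeword = 010011011111100
Data bits at positions 3,5,6,7,9,10,11,12,13,14,15: 01101111100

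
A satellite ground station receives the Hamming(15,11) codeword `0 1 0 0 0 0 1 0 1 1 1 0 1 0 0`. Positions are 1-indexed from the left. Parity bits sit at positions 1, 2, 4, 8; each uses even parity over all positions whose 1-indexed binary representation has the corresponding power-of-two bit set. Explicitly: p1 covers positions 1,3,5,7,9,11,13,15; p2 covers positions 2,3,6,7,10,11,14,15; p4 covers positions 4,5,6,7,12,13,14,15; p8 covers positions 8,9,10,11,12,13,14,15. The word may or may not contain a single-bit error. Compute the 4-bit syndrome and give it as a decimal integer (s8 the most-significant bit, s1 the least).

0

s1: b1⊕b3⊕b5⊕b7⊕b9⊕b11⊕b13⊕b15 = 0⊕0⊕0⊕1⊕1⊕1⊕1⊕0 = 0
s2: b2⊕b3⊕b6⊕b7⊕b10⊕b11⊕b14⊕b15 = 1⊕0⊕0⊕1⊕1⊕1⊕0⊕0 = 0
s4: b4⊕b5⊕b6⊕b7⊕b12⊕b13⊕b14⊕b15 = 0⊕0⊕0⊕1⊕0⊕1⊕0⊕0 = 0
s8: b8⊕b9⊕b10⊕b11⊕b12⊕b13⊕b14⊕b15 = 0⊕1⊕1⊕1⊕0⊕1⊕0⊕0 = 0
Syndrome (s8...s1) = 0000 → position 0 (no error).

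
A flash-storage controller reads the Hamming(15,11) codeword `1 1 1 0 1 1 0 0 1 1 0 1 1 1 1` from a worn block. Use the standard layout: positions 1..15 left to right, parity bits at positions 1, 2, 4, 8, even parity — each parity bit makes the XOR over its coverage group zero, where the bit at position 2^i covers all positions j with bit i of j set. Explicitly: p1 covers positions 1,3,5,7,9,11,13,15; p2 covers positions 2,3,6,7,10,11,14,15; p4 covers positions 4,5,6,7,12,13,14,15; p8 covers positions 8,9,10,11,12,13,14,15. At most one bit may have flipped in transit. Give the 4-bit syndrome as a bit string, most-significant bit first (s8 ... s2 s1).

0000

s1: b1⊕b3⊕b5⊕b7⊕b9⊕b11⊕b13⊕b15 = 1⊕1⊕1⊕0⊕1⊕0⊕1⊕1 = 0
s2: b2⊕b3⊕b6⊕b7⊕b10⊕b11⊕b14⊕b15 = 1⊕1⊕1⊕0⊕1⊕0⊕1⊕1 = 0
s4: b4⊕b5⊕b6⊕b7⊕b12⊕b13⊕b14⊕b15 = 0⊕1⊕1⊕0⊕1⊕1⊕1⊕1 = 0
s8: b8⊕b9⊕b10⊕b11⊕b12⊕b13⊕b14⊕b15 = 0⊕1⊕1⊕0⊕1⊕1⊕1⊕1 = 0
Syndrome (s8...s1) = 0000 → position 0 (no error).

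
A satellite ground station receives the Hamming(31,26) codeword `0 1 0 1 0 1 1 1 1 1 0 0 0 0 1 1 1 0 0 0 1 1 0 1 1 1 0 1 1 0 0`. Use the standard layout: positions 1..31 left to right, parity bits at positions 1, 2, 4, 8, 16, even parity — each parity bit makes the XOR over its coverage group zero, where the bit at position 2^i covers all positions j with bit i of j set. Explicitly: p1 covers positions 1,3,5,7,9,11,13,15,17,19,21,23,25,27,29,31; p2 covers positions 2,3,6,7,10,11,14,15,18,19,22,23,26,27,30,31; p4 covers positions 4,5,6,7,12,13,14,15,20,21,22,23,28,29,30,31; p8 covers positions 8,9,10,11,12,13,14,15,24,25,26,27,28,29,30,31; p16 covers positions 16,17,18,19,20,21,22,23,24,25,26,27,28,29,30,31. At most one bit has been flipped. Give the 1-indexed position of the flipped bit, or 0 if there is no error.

s1: b1⊕b3⊕b5⊕b7⊕b9⊕b11⊕b13⊕b15⊕b17⊕b19⊕b21⊕b23⊕b25⊕b27⊕b29⊕b31 = 0⊕0⊕0⊕1⊕1⊕0⊕0⊕1⊕1⊕0⊕1⊕0⊕1⊕0⊕1⊕0 = 1
s2: b2⊕b3⊕b6⊕b7⊕b10⊕b11⊕b14⊕b15⊕b18⊕b19⊕b22⊕b23⊕b26⊕b27⊕b30⊕b31 = 1⊕0⊕1⊕1⊕1⊕0⊕0⊕1⊕0⊕0⊕1⊕0⊕1⊕0⊕0⊕0 = 1
s4: b4⊕b5⊕b6⊕b7⊕b12⊕b13⊕b14⊕b15⊕b20⊕b21⊕b22⊕b23⊕b28⊕b29⊕b30⊕b31 = 1⊕0⊕1⊕1⊕0⊕0⊕0⊕1⊕0⊕1⊕1⊕0⊕1⊕1⊕0⊕0 = 0
s8: b8⊕b9⊕b10⊕b11⊕b12⊕b13⊕b14⊕b15⊕b24⊕b25⊕b26⊕b27⊕b28⊕b29⊕b30⊕b31 = 1⊕1⊕1⊕0⊕0⊕0⊕0⊕1⊕1⊕1⊕1⊕0⊕1⊕1⊕0⊕0 = 1
s16: b16⊕b17⊕b18⊕b19⊕b20⊕b21⊕b22⊕b23⊕b24⊕b25⊕b26⊕b27⊕b28⊕b29⊕b30⊕b31 = 1⊕1⊕0⊕0⊕0⊕1⊕1⊕0⊕1⊕1⊕1⊕0⊕1⊕1⊕0⊕0 = 1
Syndrome (s16...s1) = 11011 → position 27.

27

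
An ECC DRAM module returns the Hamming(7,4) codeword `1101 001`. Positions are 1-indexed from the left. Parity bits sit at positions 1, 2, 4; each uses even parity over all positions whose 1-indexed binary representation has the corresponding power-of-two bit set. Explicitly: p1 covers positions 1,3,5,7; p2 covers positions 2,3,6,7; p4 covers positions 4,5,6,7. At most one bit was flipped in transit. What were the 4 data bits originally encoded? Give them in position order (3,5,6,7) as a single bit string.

0001

s1: b1⊕b3⊕b5⊕b7 = 1⊕0⊕0⊕1 = 0
s2: b2⊕b3⊕b6⊕b7 = 1⊕0⊕0⊕1 = 0
s4: b4⊕b5⊕b6⊕b7 = 1⊕0⊕0⊕1 = 0
Syndrome (s4...s1) = 000 → position 0 (no error).
No correction needed.
Data bits at positions 3,5,6,7: 0001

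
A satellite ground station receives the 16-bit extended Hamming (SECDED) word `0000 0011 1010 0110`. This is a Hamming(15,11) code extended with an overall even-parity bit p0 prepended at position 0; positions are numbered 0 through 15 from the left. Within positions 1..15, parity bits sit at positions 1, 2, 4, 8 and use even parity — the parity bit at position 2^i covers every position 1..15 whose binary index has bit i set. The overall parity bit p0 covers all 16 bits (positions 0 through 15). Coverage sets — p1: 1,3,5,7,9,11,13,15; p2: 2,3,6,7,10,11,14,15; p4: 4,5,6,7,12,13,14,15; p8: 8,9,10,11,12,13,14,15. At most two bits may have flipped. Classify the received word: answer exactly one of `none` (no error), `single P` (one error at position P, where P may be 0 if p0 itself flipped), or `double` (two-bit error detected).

none

s1: b1⊕b3⊕b5⊕b7⊕b9⊕b11⊕b13⊕b15 = 0⊕0⊕0⊕1⊕0⊕0⊕1⊕0 = 0
s2: b2⊕b3⊕b6⊕b7⊕b10⊕b11⊕b14⊕b15 = 0⊕0⊕1⊕1⊕1⊕0⊕1⊕0 = 0
s4: b4⊕b5⊕b6⊕b7⊕b12⊕b13⊕b14⊕b15 = 0⊕0⊕1⊕1⊕0⊕1⊕1⊕0 = 0
s8: b8⊕b9⊕b10⊕b11⊕b12⊕b13⊕b14⊕b15 = 1⊕0⊕1⊕0⊕0⊕1⊕1⊕0 = 0
Syndrome (s8...s1) = 0000 → position 0 (no error).
Overall parity (XOR of all 16 bits, including p0): 0⊕0⊕0⊕0⊕0⊕0⊕1⊕1⊕1⊕0⊕1⊕0⊕0⊕1⊕1⊕0 = 0
Overall=0, syndrome position=0 → no error.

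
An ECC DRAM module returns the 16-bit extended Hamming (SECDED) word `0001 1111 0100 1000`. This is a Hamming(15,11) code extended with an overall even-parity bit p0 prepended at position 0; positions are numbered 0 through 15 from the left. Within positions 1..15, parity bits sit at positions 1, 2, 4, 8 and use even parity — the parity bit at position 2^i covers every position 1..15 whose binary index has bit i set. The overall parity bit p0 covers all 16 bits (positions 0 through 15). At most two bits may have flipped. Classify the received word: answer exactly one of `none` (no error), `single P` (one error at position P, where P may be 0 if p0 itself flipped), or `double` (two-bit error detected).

s1: b1⊕b3⊕b5⊕b7⊕b9⊕b11⊕b13⊕b15 = 0⊕1⊕1⊕1⊕1⊕0⊕0⊕0 = 0
s2: b2⊕b3⊕b6⊕b7⊕b10⊕b11⊕b14⊕b15 = 0⊕1⊕1⊕1⊕0⊕0⊕0⊕0 = 1
s4: b4⊕b5⊕b6⊕b7⊕b12⊕b13⊕b14⊕b15 = 1⊕1⊕1⊕1⊕1⊕0⊕0⊕0 = 1
s8: b8⊕b9⊕b10⊕b11⊕b12⊕b13⊕b14⊕b15 = 0⊕1⊕0⊕0⊕1⊕0⊕0⊕0 = 0
Syndrome (s8...s1) = 0110 → position 6.
Overall parity (XOR of all 16 bits, including p0): 0⊕0⊕0⊕1⊕1⊕1⊕1⊕1⊕0⊕1⊕0⊕0⊕1⊕0⊕0⊕0 = 1
Overall=1, syndrome position=6 → single-bit error at position 6.

single 6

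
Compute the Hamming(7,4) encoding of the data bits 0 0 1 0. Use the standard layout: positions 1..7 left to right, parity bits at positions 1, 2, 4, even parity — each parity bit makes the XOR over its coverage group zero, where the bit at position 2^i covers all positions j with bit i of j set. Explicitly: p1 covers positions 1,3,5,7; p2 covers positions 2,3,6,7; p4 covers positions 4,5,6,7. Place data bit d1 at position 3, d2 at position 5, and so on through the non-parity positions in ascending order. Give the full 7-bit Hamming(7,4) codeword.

Place data bits at non-power-of-two positions: b3=0, b5=0, b6=1, b7=0.
p1 = XOR of data positions {3,5,7} = 0⊕0⊕0 = 0
p2 = XOR of data positions {3,6,7} = 0⊕1⊕0 = 1
p4 = XOR of data positions {5,6,7} = 0⊕1⊕0 = 1
Codeword b1..b7 = 0101010

0101010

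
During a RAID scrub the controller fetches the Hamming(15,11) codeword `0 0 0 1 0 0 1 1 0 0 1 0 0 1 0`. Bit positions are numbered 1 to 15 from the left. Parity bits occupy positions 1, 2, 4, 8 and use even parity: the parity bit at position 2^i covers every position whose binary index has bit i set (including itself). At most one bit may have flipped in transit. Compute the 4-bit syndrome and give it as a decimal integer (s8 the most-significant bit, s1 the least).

14

s1: b1⊕b3⊕b5⊕b7⊕b9⊕b11⊕b13⊕b15 = 0⊕0⊕0⊕1⊕0⊕1⊕0⊕0 = 0
s2: b2⊕b3⊕b6⊕b7⊕b10⊕b11⊕b14⊕b15 = 0⊕0⊕0⊕1⊕0⊕1⊕1⊕0 = 1
s4: b4⊕b5⊕b6⊕b7⊕b12⊕b13⊕b14⊕b15 = 1⊕0⊕0⊕1⊕0⊕0⊕1⊕0 = 1
s8: b8⊕b9⊕b10⊕b11⊕b12⊕b13⊕b14⊕b15 = 1⊕0⊕0⊕1⊕0⊕0⊕1⊕0 = 1
Syndrome (s8...s1) = 1110 → position 14.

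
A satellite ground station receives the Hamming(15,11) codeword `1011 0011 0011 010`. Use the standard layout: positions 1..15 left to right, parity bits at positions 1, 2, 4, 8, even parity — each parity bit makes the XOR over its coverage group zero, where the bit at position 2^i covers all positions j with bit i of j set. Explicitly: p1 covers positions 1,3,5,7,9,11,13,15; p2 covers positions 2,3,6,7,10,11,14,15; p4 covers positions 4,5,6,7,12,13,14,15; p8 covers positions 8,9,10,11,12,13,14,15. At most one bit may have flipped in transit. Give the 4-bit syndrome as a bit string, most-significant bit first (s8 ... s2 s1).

s1: b1⊕b3⊕b5⊕b7⊕b9⊕b11⊕b13⊕b15 = 1⊕1⊕0⊕1⊕0⊕1⊕0⊕0 = 0
s2: b2⊕b3⊕b6⊕b7⊕b10⊕b11⊕b14⊕b15 = 0⊕1⊕0⊕1⊕0⊕1⊕1⊕0 = 0
s4: b4⊕b5⊕b6⊕b7⊕b12⊕b13⊕b14⊕b15 = 1⊕0⊕0⊕1⊕1⊕0⊕1⊕0 = 0
s8: b8⊕b9⊕b10⊕b11⊕b12⊕b13⊕b14⊕b15 = 1⊕0⊕0⊕1⊕1⊕0⊕1⊕0 = 0
Syndrome (s8...s1) = 0000 → position 0 (no error).

0000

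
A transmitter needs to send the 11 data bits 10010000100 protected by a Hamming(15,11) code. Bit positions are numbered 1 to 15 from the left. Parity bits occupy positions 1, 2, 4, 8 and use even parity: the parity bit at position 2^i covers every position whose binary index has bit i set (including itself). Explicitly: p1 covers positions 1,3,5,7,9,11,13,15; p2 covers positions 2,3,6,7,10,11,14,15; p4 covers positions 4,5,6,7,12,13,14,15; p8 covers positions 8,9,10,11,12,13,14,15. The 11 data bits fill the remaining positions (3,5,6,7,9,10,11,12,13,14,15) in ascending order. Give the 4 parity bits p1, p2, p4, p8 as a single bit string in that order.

Place data bits at non-power-of-two positions: b3=1, b5=0, b6=0, b7=1, b9=0, b10=0, b11=0, b12=0, b13=1, b14=0, b15=0.
p1 = XOR of data positions {3,5,7,9,11,13,15} = 1⊕0⊕1⊕0⊕0⊕1⊕0 = 1
p2 = XOR of data positions {3,6,7,10,11,14,15} = 1⊕0⊕1⊕0⊕0⊕0⊕0 = 0
p4 = XOR of data positions {5,6,7,12,13,14,15} = 0⊕0⊕1⊕0⊕1⊕0⊕0 = 0
p8 = XOR of data positions {9,10,11,12,13,14,15} = 0⊕0⊕0⊕0⊕1⊕0⊕0 = 1
Parity bits p1,p2,p4,p8 = 1001

1001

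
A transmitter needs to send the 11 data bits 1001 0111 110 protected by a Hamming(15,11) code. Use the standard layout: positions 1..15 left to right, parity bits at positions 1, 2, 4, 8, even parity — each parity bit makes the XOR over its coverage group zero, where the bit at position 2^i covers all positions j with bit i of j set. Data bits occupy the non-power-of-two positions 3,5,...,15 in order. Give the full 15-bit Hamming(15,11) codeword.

Place data bits at non-power-of-two positions: b3=1, b5=0, b6=0, b7=1, b9=0, b10=1, b11=1, b12=1, b13=1, b14=1, b15=0.
p1 = XOR of data positions {3,5,7,9,11,13,15} = 1⊕0⊕1⊕0⊕1⊕1⊕0 = 0
p2 = XOR of data positions {3,6,7,10,11,14,15} = 1⊕0⊕1⊕1⊕1⊕1⊕0 = 1
p4 = XOR of data positions {5,6,7,12,13,14,15} = 0⊕0⊕1⊕1⊕1⊕1⊕0 = 0
p8 = XOR of data positions {9,10,11,12,13,14,15} = 0⊕1⊕1⊕1⊕1⊕1⊕0 = 1
Codeword b1..b15 = 011000110111110

011000110111110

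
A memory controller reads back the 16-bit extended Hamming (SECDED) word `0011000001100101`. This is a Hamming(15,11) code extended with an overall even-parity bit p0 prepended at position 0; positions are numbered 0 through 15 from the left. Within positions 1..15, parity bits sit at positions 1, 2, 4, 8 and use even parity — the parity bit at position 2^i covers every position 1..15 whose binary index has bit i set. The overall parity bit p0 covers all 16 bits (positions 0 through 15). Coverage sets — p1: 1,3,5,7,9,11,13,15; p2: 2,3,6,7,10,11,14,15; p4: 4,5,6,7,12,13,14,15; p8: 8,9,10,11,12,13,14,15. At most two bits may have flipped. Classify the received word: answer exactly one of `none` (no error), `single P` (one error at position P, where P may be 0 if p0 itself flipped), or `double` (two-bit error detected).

none

s1: b1⊕b3⊕b5⊕b7⊕b9⊕b11⊕b13⊕b15 = 0⊕1⊕0⊕0⊕1⊕0⊕1⊕1 = 0
s2: b2⊕b3⊕b6⊕b7⊕b10⊕b11⊕b14⊕b15 = 1⊕1⊕0⊕0⊕1⊕0⊕0⊕1 = 0
s4: b4⊕b5⊕b6⊕b7⊕b12⊕b13⊕b14⊕b15 = 0⊕0⊕0⊕0⊕0⊕1⊕0⊕1 = 0
s8: b8⊕b9⊕b10⊕b11⊕b12⊕b13⊕b14⊕b15 = 0⊕1⊕1⊕0⊕0⊕1⊕0⊕1 = 0
Syndrome (s8...s1) = 0000 → position 0 (no error).
Overall parity (XOR of all 16 bits, including p0): 0⊕0⊕1⊕1⊕0⊕0⊕0⊕0⊕0⊕1⊕1⊕0⊕0⊕1⊕0⊕1 = 0
Overall=0, syndrome position=0 → no error.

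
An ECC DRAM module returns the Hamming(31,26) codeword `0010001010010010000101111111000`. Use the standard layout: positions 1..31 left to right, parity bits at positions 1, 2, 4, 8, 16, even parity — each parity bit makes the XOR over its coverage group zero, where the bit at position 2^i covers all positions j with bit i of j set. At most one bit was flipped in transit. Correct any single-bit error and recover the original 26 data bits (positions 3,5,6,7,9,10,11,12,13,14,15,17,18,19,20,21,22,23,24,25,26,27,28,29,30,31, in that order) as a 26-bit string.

10001001001000101111111000

s1: b1⊕b3⊕b5⊕b7⊕b9⊕b11⊕b13⊕b15⊕b17⊕b19⊕b21⊕b23⊕b25⊕b27⊕b29⊕b31 = 0⊕1⊕0⊕1⊕1⊕0⊕0⊕1⊕0⊕0⊕0⊕1⊕1⊕1⊕0⊕0 = 1
s2: b2⊕b3⊕b6⊕b7⊕b10⊕b11⊕b14⊕b15⊕b18⊕b19⊕b22⊕b23⊕b26⊕b27⊕b30⊕b31 = 0⊕1⊕0⊕1⊕0⊕0⊕0⊕1⊕0⊕0⊕1⊕1⊕1⊕1⊕0⊕0 = 1
s4: b4⊕b5⊕b6⊕b7⊕b12⊕b13⊕b14⊕b15⊕b20⊕b21⊕b22⊕b23⊕b28⊕b29⊕b30⊕b31 = 0⊕0⊕0⊕1⊕1⊕0⊕0⊕1⊕1⊕0⊕1⊕1⊕1⊕0⊕0⊕0 = 1
s8: b8⊕b9⊕b10⊕b11⊕b12⊕b13⊕b14⊕b15⊕b24⊕b25⊕b26⊕b27⊕b28⊕b29⊕b30⊕b31 = 0⊕1⊕0⊕0⊕1⊕0⊕0⊕1⊕1⊕1⊕1⊕1⊕1⊕0⊕0⊕0 = 0
s16: b16⊕b17⊕b18⊕b19⊕b20⊕b21⊕b22⊕b23⊕b24⊕b25⊕b26⊕b27⊕b28⊕b29⊕b30⊕b31 = 0⊕0⊕0⊕0⊕1⊕0⊕1⊕1⊕1⊕1⊕1⊕1⊕1⊕0⊕0⊕0 = 0
Syndrome (s16...s1) = 00111 → position 7.
Flip bit 7: corrected codeword = 0010000010010010000101111111000
Data bits at positions 3,5,6,7,9,10,11,12,13,14,15,17,18,19,20,21,22,23,24,25,26,27,28,29,30,31: 10001001001000101111111000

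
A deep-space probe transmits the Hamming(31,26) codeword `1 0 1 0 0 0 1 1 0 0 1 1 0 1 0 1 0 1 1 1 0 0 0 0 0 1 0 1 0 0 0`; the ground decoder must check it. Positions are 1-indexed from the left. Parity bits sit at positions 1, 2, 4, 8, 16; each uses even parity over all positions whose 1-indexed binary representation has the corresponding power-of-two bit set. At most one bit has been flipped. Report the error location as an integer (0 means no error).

7

s1: b1⊕b3⊕b5⊕b7⊕b9⊕b11⊕b13⊕b15⊕b17⊕b19⊕b21⊕b23⊕b25⊕b27⊕b29⊕b31 = 1⊕1⊕0⊕1⊕0⊕1⊕0⊕0⊕0⊕1⊕0⊕0⊕0⊕0⊕0⊕0 = 1
s2: b2⊕b3⊕b6⊕b7⊕b10⊕b11⊕b14⊕b15⊕b18⊕b19⊕b22⊕b23⊕b26⊕b27⊕b30⊕b31 = 0⊕1⊕0⊕1⊕0⊕1⊕1⊕0⊕1⊕1⊕0⊕0⊕1⊕0⊕0⊕0 = 1
s4: b4⊕b5⊕b6⊕b7⊕b12⊕b13⊕b14⊕b15⊕b20⊕b21⊕b22⊕b23⊕b28⊕b29⊕b30⊕b31 = 0⊕0⊕0⊕1⊕1⊕0⊕1⊕0⊕1⊕0⊕0⊕0⊕1⊕0⊕0⊕0 = 1
s8: b8⊕b9⊕b10⊕b11⊕b12⊕b13⊕b14⊕b15⊕b24⊕b25⊕b26⊕b27⊕b28⊕b29⊕b30⊕b31 = 1⊕0⊕0⊕1⊕1⊕0⊕1⊕0⊕0⊕0⊕1⊕0⊕1⊕0⊕0⊕0 = 0
s16: b16⊕b17⊕b18⊕b19⊕b20⊕b21⊕b22⊕b23⊕b24⊕b25⊕b26⊕b27⊕b28⊕b29⊕b30⊕b31 = 1⊕0⊕1⊕1⊕1⊕0⊕0⊕0⊕0⊕0⊕1⊕0⊕1⊕0⊕0⊕0 = 0
Syndrome (s16...s1) = 00111 → position 7.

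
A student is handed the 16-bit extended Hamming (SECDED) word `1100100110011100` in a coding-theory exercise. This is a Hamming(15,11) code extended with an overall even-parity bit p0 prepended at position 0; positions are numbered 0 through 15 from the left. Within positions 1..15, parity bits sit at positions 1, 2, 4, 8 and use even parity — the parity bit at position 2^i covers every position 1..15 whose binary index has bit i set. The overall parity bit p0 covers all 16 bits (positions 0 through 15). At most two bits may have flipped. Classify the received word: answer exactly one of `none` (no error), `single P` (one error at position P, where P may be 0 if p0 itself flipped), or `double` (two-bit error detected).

s1: b1⊕b3⊕b5⊕b7⊕b9⊕b11⊕b13⊕b15 = 1⊕0⊕0⊕1⊕0⊕1⊕1⊕0 = 0
s2: b2⊕b3⊕b6⊕b7⊕b10⊕b11⊕b14⊕b15 = 0⊕0⊕0⊕1⊕0⊕1⊕0⊕0 = 0
s4: b4⊕b5⊕b6⊕b7⊕b12⊕b13⊕b14⊕b15 = 1⊕0⊕0⊕1⊕1⊕1⊕0⊕0 = 0
s8: b8⊕b9⊕b10⊕b11⊕b12⊕b13⊕b14⊕b15 = 1⊕0⊕0⊕1⊕1⊕1⊕0⊕0 = 0
Syndrome (s8...s1) = 0000 → position 0 (no error).
Overall parity (XOR of all 16 bits, including p0): 1⊕1⊕0⊕0⊕1⊕0⊕0⊕1⊕1⊕0⊕0⊕1⊕1⊕1⊕0⊕0 = 0
Overall=0, syndrome position=0 → no error.

none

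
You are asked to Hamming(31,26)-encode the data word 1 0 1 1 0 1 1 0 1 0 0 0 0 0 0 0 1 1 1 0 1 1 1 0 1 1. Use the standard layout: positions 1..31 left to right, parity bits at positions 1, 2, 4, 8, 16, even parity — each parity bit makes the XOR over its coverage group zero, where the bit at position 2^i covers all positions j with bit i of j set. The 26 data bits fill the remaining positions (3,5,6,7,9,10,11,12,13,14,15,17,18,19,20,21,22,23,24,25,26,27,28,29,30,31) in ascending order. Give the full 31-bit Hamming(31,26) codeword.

Place data bits at non-power-of-two positions: b3=1, b5=0, b6=1, b7=1, b9=0, b10=1, b11=1, b12=0, b13=1, b14=0, b15=0, b17=0, b18=0, b19=0, b20=0, b21=0, b22=1, b23=1, b24=1, b25=0, b26=1, b27=1, b28=1, b29=0, b30=1, b31=1.
p1 = XOR of data positions {3,5,7,9,11,13,15,17,19,21,23,25,27,29,31} = 1⊕0⊕1⊕0⊕1⊕1⊕0⊕0⊕0⊕0⊕1⊕0⊕1⊕0⊕1 = 1
p2 = XOR of data positions {3,6,7,10,11,14,15,18,19,22,23,26,27,30,31} = 1⊕1⊕1⊕1⊕1⊕0⊕0⊕0⊕0⊕1⊕1⊕1⊕1⊕1⊕1 = 1
p4 = XOR of data positions {5,6,7,12,13,14,15,20,21,22,23,28,29,30,31} = 0⊕1⊕1⊕0⊕1⊕0⊕0⊕0⊕0⊕1⊕1⊕1⊕0⊕1⊕1 = 0
p8 = XOR of data positions {9,10,11,12,13,14,15,24,25,26,27,28,29,30,31} = 0⊕1⊕1⊕0⊕1⊕0⊕0⊕1⊕0⊕1⊕1⊕1⊕0⊕1⊕1 = 1
p16 = XOR of data positions {17,18,19,20,21,22,23,24,25,26,27,28,29,30,31} = 0⊕0⊕0⊕0⊕0⊕1⊕1⊕1⊕0⊕1⊕1⊕1⊕0⊕1⊕1 = 0
Codeword b1..b31 = 1110011101101000000001110111011

1110011101101000000001110111011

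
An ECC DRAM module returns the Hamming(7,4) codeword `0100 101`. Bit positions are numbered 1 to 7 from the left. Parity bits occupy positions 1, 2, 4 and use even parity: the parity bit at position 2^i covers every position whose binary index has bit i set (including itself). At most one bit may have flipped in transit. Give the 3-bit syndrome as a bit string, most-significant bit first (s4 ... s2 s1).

s1: b1⊕b3⊕b5⊕b7 = 0⊕0⊕1⊕1 = 0
s2: b2⊕b3⊕b6⊕b7 = 1⊕0⊕0⊕1 = 0
s4: b4⊕b5⊕b6⊕b7 = 0⊕1⊕0⊕1 = 0
Syndrome (s4...s1) = 000 → position 0 (no error).

000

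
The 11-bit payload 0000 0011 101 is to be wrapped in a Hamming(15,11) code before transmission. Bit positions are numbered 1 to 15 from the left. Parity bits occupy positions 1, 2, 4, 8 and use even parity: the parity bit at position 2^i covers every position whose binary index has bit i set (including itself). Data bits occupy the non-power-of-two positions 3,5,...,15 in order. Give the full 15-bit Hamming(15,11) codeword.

100100000011101

Place data bits at non-power-of-two positions: b3=0, b5=0, b6=0, b7=0, b9=0, b10=0, b11=1, b12=1, b13=1, b14=0, b15=1.
p1 = XOR of data positions {3,5,7,9,11,13,15} = 0⊕0⊕0⊕0⊕1⊕1⊕1 = 1
p2 = XOR of data positions {3,6,7,10,11,14,15} = 0⊕0⊕0⊕0⊕1⊕0⊕1 = 0
p4 = XOR of data positions {5,6,7,12,13,14,15} = 0⊕0⊕0⊕1⊕1⊕0⊕1 = 1
p8 = XOR of data positions {9,10,11,12,13,14,15} = 0⊕0⊕1⊕1⊕1⊕0⊕1 = 0
Codeword b1..b15 = 100100000011101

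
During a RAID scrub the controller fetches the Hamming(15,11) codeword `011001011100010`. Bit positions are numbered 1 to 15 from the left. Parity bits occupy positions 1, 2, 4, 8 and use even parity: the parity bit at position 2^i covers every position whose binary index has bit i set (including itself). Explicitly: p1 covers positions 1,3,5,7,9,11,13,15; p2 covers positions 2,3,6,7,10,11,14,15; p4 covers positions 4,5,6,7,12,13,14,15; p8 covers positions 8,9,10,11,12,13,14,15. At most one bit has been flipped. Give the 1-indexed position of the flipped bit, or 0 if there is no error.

2

s1: b1⊕b3⊕b5⊕b7⊕b9⊕b11⊕b13⊕b15 = 0⊕1⊕0⊕0⊕1⊕0⊕0⊕0 = 0
s2: b2⊕b3⊕b6⊕b7⊕b10⊕b11⊕b14⊕b15 = 1⊕1⊕1⊕0⊕1⊕0⊕1⊕0 = 1
s4: b4⊕b5⊕b6⊕b7⊕b12⊕b13⊕b14⊕b15 = 0⊕0⊕1⊕0⊕0⊕0⊕1⊕0 = 0
s8: b8⊕b9⊕b10⊕b11⊕b12⊕b13⊕b14⊕b15 = 1⊕1⊕1⊕0⊕0⊕0⊕1⊕0 = 0
Syndrome (s8...s1) = 0010 → position 2.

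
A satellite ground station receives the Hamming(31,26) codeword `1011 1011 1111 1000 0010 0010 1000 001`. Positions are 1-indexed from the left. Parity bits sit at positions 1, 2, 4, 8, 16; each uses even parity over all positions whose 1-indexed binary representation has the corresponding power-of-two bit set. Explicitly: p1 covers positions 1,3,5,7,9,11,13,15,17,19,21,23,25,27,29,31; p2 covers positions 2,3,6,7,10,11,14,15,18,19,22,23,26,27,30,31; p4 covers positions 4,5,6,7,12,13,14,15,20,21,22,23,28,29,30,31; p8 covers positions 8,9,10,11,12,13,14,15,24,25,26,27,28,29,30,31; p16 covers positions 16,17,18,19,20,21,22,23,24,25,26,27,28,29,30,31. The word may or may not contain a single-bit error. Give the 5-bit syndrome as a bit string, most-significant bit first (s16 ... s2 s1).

00111

s1: b1⊕b3⊕b5⊕b7⊕b9⊕b11⊕b13⊕b15⊕b17⊕b19⊕b21⊕b23⊕b25⊕b27⊕b29⊕b31 = 1⊕1⊕1⊕1⊕1⊕1⊕1⊕0⊕0⊕1⊕0⊕1⊕1⊕0⊕0⊕1 = 1
s2: b2⊕b3⊕b6⊕b7⊕b10⊕b11⊕b14⊕b15⊕b18⊕b19⊕b22⊕b23⊕b26⊕b27⊕b30⊕b31 = 0⊕1⊕0⊕1⊕1⊕1⊕0⊕0⊕0⊕1⊕0⊕1⊕0⊕0⊕0⊕1 = 1
s4: b4⊕b5⊕b6⊕b7⊕b12⊕b13⊕b14⊕b15⊕b20⊕b21⊕b22⊕b23⊕b28⊕b29⊕b30⊕b31 = 1⊕1⊕0⊕1⊕1⊕1⊕0⊕0⊕0⊕0⊕0⊕1⊕0⊕0⊕0⊕1 = 1
s8: b8⊕b9⊕b10⊕b11⊕b12⊕b13⊕b14⊕b15⊕b24⊕b25⊕b26⊕b27⊕b28⊕b29⊕b30⊕b31 = 1⊕1⊕1⊕1⊕1⊕1⊕0⊕0⊕0⊕1⊕0⊕0⊕0⊕0⊕0⊕1 = 0
s16: b16⊕b17⊕b18⊕b19⊕b20⊕b21⊕b22⊕b23⊕b24⊕b25⊕b26⊕b27⊕b28⊕b29⊕b30⊕b31 = 0⊕0⊕0⊕1⊕0⊕0⊕0⊕1⊕0⊕1⊕0⊕0⊕0⊕0⊕0⊕1 = 0
Syndrome (s16...s1) = 00111 → position 7.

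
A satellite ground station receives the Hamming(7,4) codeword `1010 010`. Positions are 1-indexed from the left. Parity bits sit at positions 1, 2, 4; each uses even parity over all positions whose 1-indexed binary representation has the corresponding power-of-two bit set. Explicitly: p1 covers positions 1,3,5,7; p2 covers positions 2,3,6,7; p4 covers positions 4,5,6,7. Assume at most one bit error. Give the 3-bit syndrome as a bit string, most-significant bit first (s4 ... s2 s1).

s1: b1⊕b3⊕b5⊕b7 = 1⊕1⊕0⊕0 = 0
s2: b2⊕b3⊕b6⊕b7 = 0⊕1⊕1⊕0 = 0
s4: b4⊕b5⊕b6⊕b7 = 0⊕0⊕1⊕0 = 1
Syndrome (s4...s1) = 100 → position 4.

100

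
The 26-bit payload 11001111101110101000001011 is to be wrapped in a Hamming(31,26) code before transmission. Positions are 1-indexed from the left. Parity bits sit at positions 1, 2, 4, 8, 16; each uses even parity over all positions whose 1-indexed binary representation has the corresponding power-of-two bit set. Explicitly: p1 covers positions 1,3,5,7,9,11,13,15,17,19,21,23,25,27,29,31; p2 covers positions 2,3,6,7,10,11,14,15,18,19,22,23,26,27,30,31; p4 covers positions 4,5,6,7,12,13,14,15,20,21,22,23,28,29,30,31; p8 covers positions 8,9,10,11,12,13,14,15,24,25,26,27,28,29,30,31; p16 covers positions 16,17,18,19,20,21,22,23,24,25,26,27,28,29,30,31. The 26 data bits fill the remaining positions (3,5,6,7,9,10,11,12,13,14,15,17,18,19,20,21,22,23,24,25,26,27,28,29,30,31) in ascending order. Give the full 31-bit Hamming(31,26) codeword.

0011100111111011110101000001011

Place data bits at non-power-of-two positions: b3=1, b5=1, b6=0, b7=0, b9=1, b10=1, b11=1, b12=1, b13=1, b14=0, b15=1, b17=1, b18=1, b19=0, b20=1, b21=0, b22=1, b23=0, b24=0, b25=0, b26=0, b27=0, b28=1, b29=0, b30=1, b31=1.
p1 = XOR of data positions {3,5,7,9,11,13,15,17,19,21,23,25,27,29,31} = 1⊕1⊕0⊕1⊕1⊕1⊕1⊕1⊕0⊕0⊕0⊕0⊕0⊕0⊕1 = 0
p2 = XOR of data positions {3,6,7,10,11,14,15,18,19,22,23,26,27,30,31} = 1⊕0⊕0⊕1⊕1⊕0⊕1⊕1⊕0⊕1⊕0⊕0⊕0⊕1⊕1 = 0
p4 = XOR of data positions {5,6,7,12,13,14,15,20,21,22,23,28,29,30,31} = 1⊕0⊕0⊕1⊕1⊕0⊕1⊕1⊕0⊕1⊕0⊕1⊕0⊕1⊕1 = 1
p8 = XOR of data positions {9,10,11,12,13,14,15,24,25,26,27,28,29,30,31} = 1⊕1⊕1⊕1⊕1⊕0⊕1⊕0⊕0⊕0⊕0⊕1⊕0⊕1⊕1 = 1
p16 = XOR of data positions {17,18,19,20,21,22,23,24,25,26,27,28,29,30,31} = 1⊕1⊕0⊕1⊕0⊕1⊕0⊕0⊕0⊕0⊕0⊕1⊕0⊕1⊕1 = 1
Codeword b1..b31 = 0011100111111011110101000001011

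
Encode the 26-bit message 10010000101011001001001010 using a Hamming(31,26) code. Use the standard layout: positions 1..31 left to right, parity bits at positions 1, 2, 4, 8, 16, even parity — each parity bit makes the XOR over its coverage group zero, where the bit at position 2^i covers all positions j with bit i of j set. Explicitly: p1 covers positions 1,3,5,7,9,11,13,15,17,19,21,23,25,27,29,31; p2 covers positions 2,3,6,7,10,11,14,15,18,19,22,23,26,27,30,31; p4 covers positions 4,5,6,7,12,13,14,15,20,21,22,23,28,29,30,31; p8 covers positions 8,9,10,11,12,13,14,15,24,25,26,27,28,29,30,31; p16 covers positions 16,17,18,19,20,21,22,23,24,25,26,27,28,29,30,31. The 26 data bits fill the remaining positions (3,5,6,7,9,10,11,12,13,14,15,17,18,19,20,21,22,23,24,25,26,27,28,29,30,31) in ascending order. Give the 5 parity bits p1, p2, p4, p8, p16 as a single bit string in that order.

Place data bits at non-power-of-two positions: b3=1, b5=0, b6=0, b7=1, b9=0, b10=0, b11=0, b12=0, b13=1, b14=0, b15=1, b17=0, b18=1, b19=1, b20=0, b21=0, b22=1, b23=0, b24=0, b25=1, b26=0, b27=0, b28=1, b29=0, b30=1, b31=0.
p1 = XOR of data positions {3,5,7,9,11,13,15,17,19,21,23,25,27,29,31} = 1⊕0⊕1⊕0⊕0⊕1⊕1⊕0⊕1⊕0⊕0⊕1⊕0⊕0⊕0 = 0
p2 = XOR of data positions {3,6,7,10,11,14,15,18,19,22,23,26,27,30,31} = 1⊕0⊕1⊕0⊕0⊕0⊕1⊕1⊕1⊕1⊕0⊕0⊕0⊕1⊕0 = 1
p4 = XOR of data positions {5,6,7,12,13,14,15,20,21,22,23,28,29,30,31} = 0⊕0⊕1⊕0⊕1⊕0⊕1⊕0⊕0⊕1⊕0⊕1⊕0⊕1⊕0 = 0
p8 = XOR of data positions {9,10,11,12,13,14,15,24,25,26,27,28,29,30,31} = 0⊕0⊕0⊕0⊕1⊕0⊕1⊕0⊕1⊕0⊕0⊕1⊕0⊕1⊕0 = 1
p16 = XOR of data positions {17,18,19,20,21,22,23,24,25,26,27,28,29,30,31} = 0⊕1⊕1⊕0⊕0⊕1⊕0⊕0⊕1⊕0⊕0⊕1⊕0⊕1⊕0 = 0
Parity bits p1,p2,p4,p8,p16 = 01010

01010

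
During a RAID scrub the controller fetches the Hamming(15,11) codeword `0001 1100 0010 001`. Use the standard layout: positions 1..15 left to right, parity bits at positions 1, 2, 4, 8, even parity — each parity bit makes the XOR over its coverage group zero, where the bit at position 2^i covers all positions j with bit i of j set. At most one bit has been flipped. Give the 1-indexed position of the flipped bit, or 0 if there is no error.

3

s1: b1⊕b3⊕b5⊕b7⊕b9⊕b11⊕b13⊕b15 = 0⊕0⊕1⊕0⊕0⊕1⊕0⊕1 = 1
s2: b2⊕b3⊕b6⊕b7⊕b10⊕b11⊕b14⊕b15 = 0⊕0⊕1⊕0⊕0⊕1⊕0⊕1 = 1
s4: b4⊕b5⊕b6⊕b7⊕b12⊕b13⊕b14⊕b15 = 1⊕1⊕1⊕0⊕0⊕0⊕0⊕1 = 0
s8: b8⊕b9⊕b10⊕b11⊕b12⊕b13⊕b14⊕b15 = 0⊕0⊕0⊕1⊕0⊕0⊕0⊕1 = 0
Syndrome (s8...s1) = 0011 → position 3.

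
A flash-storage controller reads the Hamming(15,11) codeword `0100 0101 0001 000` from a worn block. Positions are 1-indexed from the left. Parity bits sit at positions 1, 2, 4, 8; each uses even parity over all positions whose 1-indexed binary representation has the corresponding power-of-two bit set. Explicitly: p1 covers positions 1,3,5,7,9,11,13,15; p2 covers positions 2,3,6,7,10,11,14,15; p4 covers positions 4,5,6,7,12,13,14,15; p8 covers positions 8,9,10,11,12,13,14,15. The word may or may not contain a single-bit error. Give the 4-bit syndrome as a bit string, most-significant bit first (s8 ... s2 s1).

0000

s1: b1⊕b3⊕b5⊕b7⊕b9⊕b11⊕b13⊕b15 = 0⊕0⊕0⊕0⊕0⊕0⊕0⊕0 = 0
s2: b2⊕b3⊕b6⊕b7⊕b10⊕b11⊕b14⊕b15 = 1⊕0⊕1⊕0⊕0⊕0⊕0⊕0 = 0
s4: b4⊕b5⊕b6⊕b7⊕b12⊕b13⊕b14⊕b15 = 0⊕0⊕1⊕0⊕1⊕0⊕0⊕0 = 0
s8: b8⊕b9⊕b10⊕b11⊕b12⊕b13⊕b14⊕b15 = 1⊕0⊕0⊕0⊕1⊕0⊕0⊕0 = 0
Syndrome (s8...s1) = 0000 → position 0 (no error).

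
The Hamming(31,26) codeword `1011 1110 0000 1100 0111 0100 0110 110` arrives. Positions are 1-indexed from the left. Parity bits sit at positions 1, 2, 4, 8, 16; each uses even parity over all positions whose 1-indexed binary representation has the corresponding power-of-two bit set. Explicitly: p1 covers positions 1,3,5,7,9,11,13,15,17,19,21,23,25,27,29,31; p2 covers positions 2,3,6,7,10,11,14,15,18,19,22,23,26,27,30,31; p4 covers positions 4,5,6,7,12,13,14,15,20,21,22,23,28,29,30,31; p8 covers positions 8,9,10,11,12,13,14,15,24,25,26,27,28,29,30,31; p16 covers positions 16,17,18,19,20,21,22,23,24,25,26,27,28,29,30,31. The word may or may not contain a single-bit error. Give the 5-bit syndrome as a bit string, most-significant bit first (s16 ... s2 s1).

00000

s1: b1⊕b3⊕b5⊕b7⊕b9⊕b11⊕b13⊕b15⊕b17⊕b19⊕b21⊕b23⊕b25⊕b27⊕b29⊕b31 = 1⊕1⊕1⊕1⊕0⊕0⊕1⊕0⊕0⊕1⊕0⊕0⊕0⊕1⊕1⊕0 = 0
s2: b2⊕b3⊕b6⊕b7⊕b10⊕b11⊕b14⊕b15⊕b18⊕b19⊕b22⊕b23⊕b26⊕b27⊕b30⊕b31 = 0⊕1⊕1⊕1⊕0⊕0⊕1⊕0⊕1⊕1⊕1⊕0⊕1⊕1⊕1⊕0 = 0
s4: b4⊕b5⊕b6⊕b7⊕b12⊕b13⊕b14⊕b15⊕b20⊕b21⊕b22⊕b23⊕b28⊕b29⊕b30⊕b31 = 1⊕1⊕1⊕1⊕0⊕1⊕1⊕0⊕1⊕0⊕1⊕0⊕0⊕1⊕1⊕0 = 0
s8: b8⊕b9⊕b10⊕b11⊕b12⊕b13⊕b14⊕b15⊕b24⊕b25⊕b26⊕b27⊕b28⊕b29⊕b30⊕b31 = 0⊕0⊕0⊕0⊕0⊕1⊕1⊕0⊕0⊕0⊕1⊕1⊕0⊕1⊕1⊕0 = 0
s16: b16⊕b17⊕b18⊕b19⊕b20⊕b21⊕b22⊕b23⊕b24⊕b25⊕b26⊕b27⊕b28⊕b29⊕b30⊕b31 = 0⊕0⊕1⊕1⊕1⊕0⊕1⊕0⊕0⊕0⊕1⊕1⊕0⊕1⊕1⊕0 = 0
Syndrome (s16...s1) = 00000 → position 0 (no error).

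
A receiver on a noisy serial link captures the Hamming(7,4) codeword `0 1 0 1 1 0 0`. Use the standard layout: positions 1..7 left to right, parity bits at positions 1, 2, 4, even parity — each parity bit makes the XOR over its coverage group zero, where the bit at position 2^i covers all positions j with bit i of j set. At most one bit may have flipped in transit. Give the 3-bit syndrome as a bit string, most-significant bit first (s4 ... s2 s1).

011

s1: b1⊕b3⊕b5⊕b7 = 0⊕0⊕1⊕0 = 1
s2: b2⊕b3⊕b6⊕b7 = 1⊕0⊕0⊕0 = 1
s4: b4⊕b5⊕b6⊕b7 = 1⊕1⊕0⊕0 = 0
Syndrome (s4...s1) = 011 → position 3.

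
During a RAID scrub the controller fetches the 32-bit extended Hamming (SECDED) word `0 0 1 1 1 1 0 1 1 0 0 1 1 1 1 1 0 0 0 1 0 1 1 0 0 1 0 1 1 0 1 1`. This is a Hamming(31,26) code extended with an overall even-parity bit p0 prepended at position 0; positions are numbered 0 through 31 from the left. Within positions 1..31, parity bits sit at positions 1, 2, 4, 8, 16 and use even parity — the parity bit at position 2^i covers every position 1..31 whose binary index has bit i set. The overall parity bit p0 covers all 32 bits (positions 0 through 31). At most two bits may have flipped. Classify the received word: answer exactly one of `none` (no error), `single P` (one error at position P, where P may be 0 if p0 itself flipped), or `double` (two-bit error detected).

single 11

s1: b1⊕b3⊕b5⊕b7⊕b9⊕b11⊕b13⊕b15⊕b17⊕b19⊕b21⊕b23⊕b25⊕b27⊕b29⊕b31 = 0⊕1⊕1⊕1⊕0⊕1⊕1⊕1⊕0⊕1⊕1⊕0⊕1⊕1⊕0⊕1 = 1
s2: b2⊕b3⊕b6⊕b7⊕b10⊕b11⊕b14⊕b15⊕b18⊕b19⊕b22⊕b23⊕b26⊕b27⊕b30⊕b31 = 1⊕1⊕0⊕1⊕0⊕1⊕1⊕1⊕0⊕1⊕1⊕0⊕0⊕1⊕1⊕1 = 1
s4: b4⊕b5⊕b6⊕b7⊕b12⊕b13⊕b14⊕b15⊕b20⊕b21⊕b22⊕b23⊕b28⊕b29⊕b30⊕b31 = 1⊕1⊕0⊕1⊕1⊕1⊕1⊕1⊕0⊕1⊕1⊕0⊕1⊕0⊕1⊕1 = 0
s8: b8⊕b9⊕b10⊕b11⊕b12⊕b13⊕b14⊕b15⊕b24⊕b25⊕b26⊕b27⊕b28⊕b29⊕b30⊕b31 = 1⊕0⊕0⊕1⊕1⊕1⊕1⊕1⊕0⊕1⊕0⊕1⊕1⊕0⊕1⊕1 = 1
s16: b16⊕b17⊕b18⊕b19⊕b20⊕b21⊕b22⊕b23⊕b24⊕b25⊕b26⊕b27⊕b28⊕b29⊕b30⊕b31 = 0⊕0⊕0⊕1⊕0⊕1⊕1⊕0⊕0⊕1⊕0⊕1⊕1⊕0⊕1⊕1 = 0
Syndrome (s16...s1) = 01011 → position 11.
Overall parity (XOR of all 32 bits, including p0): 0⊕0⊕1⊕1⊕1⊕1⊕0⊕1⊕1⊕0⊕0⊕1⊕1⊕1⊕1⊕1⊕0⊕0⊕0⊕1⊕0⊕1⊕1⊕0⊕0⊕1⊕0⊕1⊕1⊕0⊕1⊕1 = 1
Overall=1, syndrome position=11 → single-bit error at position 11.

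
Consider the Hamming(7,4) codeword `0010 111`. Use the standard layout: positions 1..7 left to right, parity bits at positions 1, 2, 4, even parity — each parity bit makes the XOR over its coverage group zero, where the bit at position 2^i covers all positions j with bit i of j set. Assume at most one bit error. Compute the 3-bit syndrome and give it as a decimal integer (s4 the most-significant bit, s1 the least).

s1: b1⊕b3⊕b5⊕b7 = 0⊕1⊕1⊕1 = 1
s2: b2⊕b3⊕b6⊕b7 = 0⊕1⊕1⊕1 = 1
s4: b4⊕b5⊕b6⊕b7 = 0⊕1⊕1⊕1 = 1
Syndrome (s4...s1) = 111 → position 7.

7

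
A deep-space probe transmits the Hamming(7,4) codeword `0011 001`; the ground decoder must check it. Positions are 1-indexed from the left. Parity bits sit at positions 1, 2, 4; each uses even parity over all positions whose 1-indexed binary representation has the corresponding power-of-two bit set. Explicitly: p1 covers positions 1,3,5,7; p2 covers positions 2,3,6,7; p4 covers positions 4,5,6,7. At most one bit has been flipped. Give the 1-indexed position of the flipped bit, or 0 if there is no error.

s1: b1⊕b3⊕b5⊕b7 = 0⊕1⊕0⊕1 = 0
s2: b2⊕b3⊕b6⊕b7 = 0⊕1⊕0⊕1 = 0
s4: b4⊕b5⊕b6⊕b7 = 1⊕0⊕0⊕1 = 0
Syndrome (s4...s1) = 000 → position 0 (no error).

0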